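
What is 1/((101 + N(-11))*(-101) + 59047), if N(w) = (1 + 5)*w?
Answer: 1/55512 ≈ 1.8014e-5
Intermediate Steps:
N(w) = 6*w
1/((101 + N(-11))*(-101) + 59047) = 1/((101 + 6*(-11))*(-101) + 59047) = 1/((101 - 66)*(-101) + 59047) = 1/(35*(-101) + 59047) = 1/(-3535 + 59047) = 1/55512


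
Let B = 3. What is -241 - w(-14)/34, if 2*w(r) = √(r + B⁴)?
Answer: -241 - √67/68 ≈ -241.12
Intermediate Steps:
w(r) = √(81 + r)/2 (w(r) = √(r + 3⁴)/2 = √(r + 81)/2 = √(81 + r)/2)
-241 - w(-14)/34 = -241 - √(81 - 14)/2/34 = -241 - √67/2/34 = -241 - √67/68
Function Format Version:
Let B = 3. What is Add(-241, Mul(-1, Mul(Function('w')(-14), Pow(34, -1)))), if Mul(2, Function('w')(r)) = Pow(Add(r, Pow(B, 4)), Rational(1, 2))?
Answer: Add(-241, Mul(Rational(-1, 68), Pow(67, Rational(1, 2)))) ≈ -241.12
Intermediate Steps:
Function('w')(r) = Mul(Rational(1, 2), Pow(Add(81, r), Rational(1, 2))) (Function('w')(r) = Mul(Rational(1, 2), Pow(Add(r, Pow(3, 4)), Rational(1, 2))) = Mul(Rational(1, 2), Pow(Add(r, 81), Rational(1, 2))) = Mul(Rational(1, 2), Pow(Add(81, r), Rational(1, 2))))
Add(-241, Mul(-1, Mul(Function('w')(-14), Pow(34, -1)))) = Add(-241, Mul(-1, Mul(Mul(Rational(1, 2), Pow(Add(81, -14), Rational(1, 2))), Pow(34, -1)))) = Add(-241, Mul(-1, Mul(Mul(Rational(1, 2), Pow(67, Rational(1, 2))), Rational(1, 34)))) = Add(-241, Mul(-1, Mul(Rational(1, 68), Pow(67, Rational(1, 2))))) = Add(-241, Mul(Rational(-1, 68), Pow(67, Rational(1, 2))))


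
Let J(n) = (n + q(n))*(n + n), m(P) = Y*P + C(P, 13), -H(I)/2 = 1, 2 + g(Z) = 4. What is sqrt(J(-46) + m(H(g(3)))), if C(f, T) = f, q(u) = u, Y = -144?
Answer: 25*sqrt(14) ≈ 93.541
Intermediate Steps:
g(Z) = 2 (g(Z) = -2 + 4 = 2)
H(I) = -2 (H(I) = -2*1 = -2)
m(P) = -143*P (m(P) = -144*P + P = -143*P)
J(n) = 4*n**2 (J(n) = (n + n)*(n + n) = (2*n)*(2*n) = 4*n**2)
sqrt(J(-46) + m(H(g(3)))) = sqrt(4*(-46)**2 - 143*(-2)) = sqrt(4*2116 + 286) = sqrt(8464 + 286) = sqrt(8750) = 25*sqrt(14)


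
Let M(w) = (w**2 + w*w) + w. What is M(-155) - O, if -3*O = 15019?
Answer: 158704/3 ≈ 52901.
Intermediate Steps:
O = -15019/3 (O = -1/3*15019 = -15019/3 ≈ -5006.3)
M(w) = w + 2*w**2 (M(w) = (w**2 + w**2) + w = 2*w**2 + w = w + 2*w**2)
M(-155) - O = -155*(1 + 2*(-155)) - 1*(-15019/3) = -155*(1 - 310) + 15019/3 = -155*(-309) + 15019/3 = 47895 + 15019/3 = 158704/3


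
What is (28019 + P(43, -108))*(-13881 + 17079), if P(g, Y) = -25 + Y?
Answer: 89179428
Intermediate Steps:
(28019 + P(43, -108))*(-13881 + 17079) = (28019 + (-25 - 108))*(-13881 + 17079) = (28019 - 133)*3198 = 27886*3198 = 89179428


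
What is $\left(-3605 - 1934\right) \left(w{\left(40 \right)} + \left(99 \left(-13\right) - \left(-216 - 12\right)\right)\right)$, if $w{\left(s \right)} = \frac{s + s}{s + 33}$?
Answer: $\frac{427760353}{73} \approx 5.8597 \cdot 10^{6}$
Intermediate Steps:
$w{\left(s \right)} = \frac{2 s}{33 + s}$
$\left(-3605 - 1934\right) \left(w{\left(40 \right)} + \left(99 \left(-13\right) - \left(-216 - 12\right)\right)\right) = \left(-3605 - 1934\right) \left(2 \cdot 40 \frac{1}{33 + 40} + \left(99 \left(-13\right) - \left(-216 - 12\right)\right)\right) = - 5539 \left(2 \cdot 40 \cdot \frac{1}{73} - 1059\right) = - 5539 \left(\frac{80}{73} + \left(-1287 + 228\right)\right) = - 5539 \left(\frac{80}{73} - 1059\right) = \left(-5539\right) \left(- \frac{77227}{73}\right) = \frac{427760353}{73}$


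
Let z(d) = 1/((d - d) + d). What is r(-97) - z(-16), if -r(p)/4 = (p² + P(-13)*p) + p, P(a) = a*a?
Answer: 453185/16 ≈ 28324.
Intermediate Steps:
P(a) = a²
r(p) = -680*p - 4*p² (r(p) = -4*((p² + (-13)²*p) + p) = -4*((p² + 169*p) + p) = -4*(p² + 170*p) = -680*p - 4*p²)
z(d) = 1/d (z(d) = 1/(0 + d) = 1/d)
r(-97) - z(-16) = -4*(-97)*(170 - 97) - 1/(-16) = -4*(-97)*73 - 1*(-1/16) = 28324 + 1/16 = 453185/16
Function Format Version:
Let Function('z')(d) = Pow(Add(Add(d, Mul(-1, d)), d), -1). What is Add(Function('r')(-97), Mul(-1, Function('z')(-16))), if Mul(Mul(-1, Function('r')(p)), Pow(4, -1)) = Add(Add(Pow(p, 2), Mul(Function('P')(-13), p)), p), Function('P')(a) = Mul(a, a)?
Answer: Rational(453185, 16) ≈ 28324.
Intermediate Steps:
Function('P')(a) = Pow(a, 2)
Function('r')(p) = Add(Mul(-680, p), Mul(-4, Pow(p, 2))) (Function('r')(p) = Mul(-4, Add(Add(Pow(p, 2), Mul(Pow(-13, 2), p)), p)) = Mul(-4, Add(Add(Pow(p, 2), Mul(169, p)), p)) = Mul(-4, Add(Pow(p, 2), Mul(170, p))) = Add(Mul(-680, p), Mul(-4, Pow(p, 2))))
Function('z')(d) = Pow(d, -1) (Function('z')(d) = Pow(Add(0, d), -1) = Pow(d, -1))
Add(Function('r')(-97), Mul(-1, Function('z')(-16))) = Add(Mul(-4, -97, Add(170, -97)), Mul(-1, Pow(-16, -1))) = Add(Mul(-4, -97, 73), Mul(-1, Rational(-1, 16))) = Add(28324, Rational(1, 16)) = Rational(453185, 16)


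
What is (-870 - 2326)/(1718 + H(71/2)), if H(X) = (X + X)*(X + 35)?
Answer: -376/791 ≈ -0.47535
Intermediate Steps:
H(X) = 2*X*(35 + X) (H(X) = (2*X)*(35 + X) = 2*X*(35 + X))
(-870 - 2326)/(1718 + H(71/2)) = (-870 - 2326)/(1718 + 2*(71/2)*(35 + 71/2)) = -3196/(1718 + 2*(71*(1/2))*(35 + 71*(1/2))) = -3196/(1718 + 2*(71/2)*(35 + 71/2)) = -3196/(1718 + 2*(71/2)*(141/2)) = -3196/(1718 + 10011/2) = -3196/13447/2 = -3196*2/13447 = -376/791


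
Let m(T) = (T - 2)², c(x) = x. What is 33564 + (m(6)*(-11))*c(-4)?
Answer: 34268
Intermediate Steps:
m(T) = (-2 + T)²
33564 + (m(6)*(-11))*c(-4) = 33564 + ((-2 + 6)²*(-11))*(-4) = 33564 + (4²*(-11))*(-4) = 33564 + (16*(-11))*(-4) = 33564 - 176*(-4) = 33564 + 704 = 34268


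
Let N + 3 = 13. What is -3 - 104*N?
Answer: -1043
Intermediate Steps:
N = 10 (N = -3 + 13 = 10)
-3 - 104*N = -3 - 104*10 = -3 - 1040 = -1043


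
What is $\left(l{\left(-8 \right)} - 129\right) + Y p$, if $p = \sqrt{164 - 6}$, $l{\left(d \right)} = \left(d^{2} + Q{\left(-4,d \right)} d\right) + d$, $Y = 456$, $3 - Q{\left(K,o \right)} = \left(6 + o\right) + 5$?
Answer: $-73 + 456 \sqrt{158} \approx 5658.8$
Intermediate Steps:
$Q{\left(K,o \right)} = -8 - o$ ($Q{\left(K,o \right)} = 3 - \left(\left(6 + o\right) + 5\right) = 3 - \left(11 + o\right) = -8 - o$)
$l{\left(d \right)} = d + d^{2} + d \left(-8 - d\right)$ ($l{\left(d \right)} = \left(d^{2} + \left(-8 - d\right) d\right) + d = \left(d^{2} + d \left(-8 - d\right)\right) + d = d + d^{2} + d \left(-8 - d\right)$)
$p = \sqrt{158} \approx 12.57$
$\left(l{\left(-8 \right)} - 129\right) + Y p = \left(\left(-7\right) \left(-8\right) - 129\right) + 456 \sqrt{158} = \left(56 - 129\right) + 456 \sqrt{158} = -73 + 456 \sqrt{158}$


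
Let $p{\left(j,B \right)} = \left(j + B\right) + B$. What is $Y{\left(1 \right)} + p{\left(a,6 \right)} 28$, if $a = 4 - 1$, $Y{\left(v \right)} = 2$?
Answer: $422$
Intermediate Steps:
$a = 3$ ($a = 4 - 1 = 3$)
$p{\left(j,B \right)} = j + 2 B$ ($p{\left(j,B \right)} = \left(B + j\right) + B = j + 2 B$)
$Y{\left(1 \right)} + p{\left(a,6 \right)} 28 = 2 + \left(3 + 2 \cdot 6\right) 28 = 2 + \left(3 + 12\right) 28 = 2 + 15 \cdot 28 = 2 + 420 = 422$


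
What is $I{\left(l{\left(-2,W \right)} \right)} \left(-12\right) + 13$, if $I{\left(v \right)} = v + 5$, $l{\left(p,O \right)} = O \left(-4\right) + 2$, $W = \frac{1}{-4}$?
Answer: $-83$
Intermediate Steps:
$W = - \frac{1}{4} \approx -0.25$
$l{\left(p,O \right)} = 2 - 4 O$ ($l{\left(p,O \right)} = - 4 O + 2 = 2 - 4 O$)
$I{\left(v \right)} = 5 + v$
$I{\left(l{\left(-2,W \right)} \right)} \left(-12\right) + 13 = \left(5 + \left(2 - -1\right)\right) \left(-12\right) + 13 = \left(5 + \left(2 + 1\right)\right) \left(-12\right) + 13 = \left(5 + 3\right) \left(-12\right) + 13 = 8 \left(-12\right) + 13 = -96 + 13 = -83$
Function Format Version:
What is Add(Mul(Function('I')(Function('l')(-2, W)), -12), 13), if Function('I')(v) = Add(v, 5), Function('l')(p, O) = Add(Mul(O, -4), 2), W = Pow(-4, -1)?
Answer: -83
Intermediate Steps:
W = Rational(-1, 4) ≈ -0.25000
Function('l')(p, O) = Add(2, Mul(-4, O)) (Function('l')(p, O) = Add(Mul(-4, O), 2) = Add(2, Mul(-4, O)))
Function('I')(v) = Add(5, v)
Add(Mul(Function('I')(Function('l')(-2, W)), -12), 13) = Add(Mul(Add(5, Add(2, Mul(-4, Rational(-1, 4)))), -12), 13) = Add(Mul(Add(5, Add(2, 1)), -12), 13) = Add(Mul(Add(5, 3), -12), 13) = Add(Mul(8, -12), 13) = Add(-96, 13) = -83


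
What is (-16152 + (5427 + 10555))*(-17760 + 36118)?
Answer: -3120860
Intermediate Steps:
(-16152 + (5427 + 10555))*(-17760 + 36118) = (-16152 + 15982)*18358 = -170*18358 = -3120860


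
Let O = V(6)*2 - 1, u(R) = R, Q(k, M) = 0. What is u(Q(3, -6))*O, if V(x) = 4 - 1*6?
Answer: 0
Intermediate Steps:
V(x) = -2 (V(x) = 4 - 6 = -2)
O = -5 (O = -2*2 - 1 = -4 - 1 = -5)
u(Q(3, -6))*O = 0*(-5) = 0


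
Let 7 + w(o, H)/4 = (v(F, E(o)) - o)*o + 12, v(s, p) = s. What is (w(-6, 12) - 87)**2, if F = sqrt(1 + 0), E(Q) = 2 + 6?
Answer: 55225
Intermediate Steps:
E(Q) = 8
F = 1 (F = sqrt(1) = 1)
w(o, H) = 20 + 4*o*(1 - o) (w(o, H) = -28 + 4*((1 - o)*o + 12) = -28 + 4*(o*(1 - o) + 12) = -28 + 4*(12 + o*(1 - o)) = -28 + (48 + 4*o*(1 - o)) = 20 + 4*o*(1 - o))
(w(-6, 12) - 87)**2 = ((20 - 4*(-6)**2 + 4*(-6)) - 87)**2 = ((20 - 4*36 - 24) - 87)**2 = ((20 - 144 - 24) - 87)**2 = (-148 - 87)**2 = (-235)**2 = 55225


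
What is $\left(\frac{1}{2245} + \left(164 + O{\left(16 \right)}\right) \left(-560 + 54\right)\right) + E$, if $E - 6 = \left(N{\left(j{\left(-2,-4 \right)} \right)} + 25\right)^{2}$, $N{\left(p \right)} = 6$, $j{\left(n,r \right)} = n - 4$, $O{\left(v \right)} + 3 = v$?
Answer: $- \frac{198895774}{2245} \approx -88595.0$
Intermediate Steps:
$O{\left(v \right)} = -3 + v$
$j{\left(n,r \right)} = -4 + n$ ($j{\left(n,r \right)} = n - 4 = -4 + n$)
$E = 967$ ($E = 6 + \left(6 + 25\right)^{2} = 6 + 31^{2} = 6 + 961 = 967$)
$\left(\frac{1}{2245} + \left(164 + O{\left(16 \right)}\right) \left(-560 + 54\right)\right) + E = \left(\frac{1}{2245} + \left(164 + \left(-3 + 16\right)\right) \left(-560 + 54\right)\right) + 967 = \left(\frac{1}{2245} + \left(164 + 13\right) \left(-506\right)\right) + 967 = \left(\frac{1}{2245} + 177 \left(-506\right)\right) + 967 = \left(\frac{1}{2245} - 89562\right) + 967 = - \frac{201066689}{2245} + 967 = - \frac{198895774}{2245}$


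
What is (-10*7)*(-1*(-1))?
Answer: -70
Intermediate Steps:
(-10*7)*(-1*(-1)) = -70*1 = -70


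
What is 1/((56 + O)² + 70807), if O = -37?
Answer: 1/71168 ≈ 1.4051e-5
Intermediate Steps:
1/((56 + O)² + 70807) = 1/((56 - 37)² + 70807) = 1/(19² + 70807) = 1/(361 + 70807) = 1/71168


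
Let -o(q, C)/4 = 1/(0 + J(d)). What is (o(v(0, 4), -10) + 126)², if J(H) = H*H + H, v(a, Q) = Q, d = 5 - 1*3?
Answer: 141376/9 ≈ 15708.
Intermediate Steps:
d = 2 (d = 5 - 3 = 2)
J(H) = H + H² (J(H) = H² + H = H + H²)
o(q, C) = -⅔ (o(q, C) = -4/(0 + 2*(1 + 2)) = -4/(0 + 2*3) = -4/(0 + 6) = -4/6 = -4*⅙ = -⅔)
(o(v(0, 4), -10) + 126)² = (-⅔ + 126)² = (376/3)² = 141376/9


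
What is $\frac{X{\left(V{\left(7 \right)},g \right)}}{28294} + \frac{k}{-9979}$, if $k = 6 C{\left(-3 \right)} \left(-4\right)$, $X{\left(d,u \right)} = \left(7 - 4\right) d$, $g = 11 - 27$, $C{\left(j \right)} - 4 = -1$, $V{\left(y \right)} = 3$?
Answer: $\frac{2126979}{282345826} \approx 0.0075332$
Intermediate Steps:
$C{\left(j \right)} = 3$ ($C{\left(j \right)} = 4 - 1 = 3$)
$g = -16$
$X{\left(d,u \right)} = 3 d$
$k = -72$ ($k = 6 \cdot 3 \left(-4\right) = 18 \left(-4\right) = -72$)
$\frac{X{\left(V{\left(7 \right)},g \right)}}{28294} + \frac{k}{-9979} = \frac{3 \cdot 3}{28294} - \frac{72}{-9979} = 9 \cdot \frac{1}{28294} - - \frac{72}{9979} = \frac{9}{28294} + \frac{72}{9979} = \frac{2126979}{282345826}$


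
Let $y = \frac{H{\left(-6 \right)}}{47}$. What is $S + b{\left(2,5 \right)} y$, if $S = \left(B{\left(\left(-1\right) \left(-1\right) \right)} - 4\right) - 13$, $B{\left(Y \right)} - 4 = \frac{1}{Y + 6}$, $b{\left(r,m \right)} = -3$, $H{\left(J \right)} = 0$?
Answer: $- \frac{90}{7} \approx -12.857$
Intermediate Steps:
$B{\left(Y \right)} = 4 + \frac{1}{6 + Y}$ ($B{\left(Y \right)} = 4 + \frac{1}{Y + 6} = 4 + \frac{1}{6 + Y}$)
$S = - \frac{90}{7}$ ($S = \left(\frac{25 + 4 \left(\left(-1\right) \left(-1\right)\right)}{6 - -1} - 4\right) - 13 = \left(\frac{25 + 4 \cdot 1}{6 + 1} - 4\right) - 13 = \left(\frac{25 + 4}{7} - 4\right) - 13 = \left(\frac{1}{7} \cdot 29 - 4\right) - 13 = \left(\frac{29}{7} - 4\right) - 13 = \frac{1}{7} - 13 = - \frac{90}{7} \approx -12.857$)
$y = 0$ ($y = \frac{0}{47} = 0 \cdot \frac{1}{47} = 0$)
$S + b{\left(2,5 \right)} y = - \frac{90}{7} - 0 = - \frac{90}{7} + 0 = - \frac{90}{7}$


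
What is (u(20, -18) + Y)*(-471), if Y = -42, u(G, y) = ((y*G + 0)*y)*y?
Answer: 54957222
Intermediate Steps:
u(G, y) = G*y³ (u(G, y) = ((G*y + 0)*y)*y = ((G*y)*y)*y = (G*y²)*y = G*y³)
(u(20, -18) + Y)*(-471) = (20*(-18)³ - 42)*(-471) = (20*(-5832) - 42)*(-471) = (-116640 - 42)*(-471) = -116682*(-471) = 54957222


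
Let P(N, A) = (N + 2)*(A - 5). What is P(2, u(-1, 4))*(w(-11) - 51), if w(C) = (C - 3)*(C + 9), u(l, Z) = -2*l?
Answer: 276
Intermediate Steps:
P(N, A) = (-5 + A)*(2 + N) (P(N, A) = (2 + N)*(-5 + A) = (-5 + A)*(2 + N))
w(C) = (-3 + C)*(9 + C)
P(2, u(-1, 4))*(w(-11) - 51) = (-10 - 5*2 + 2*(-2*(-1)) - 2*(-1)*2)*((-27 + (-11)² + 6*(-11)) - 51) = (-10 - 10 + 2*2 + 2*2)*((-27 + 121 - 66) - 51) = (-10 - 10 + 4 + 4)*(28 - 51) = -12*(-23) = 276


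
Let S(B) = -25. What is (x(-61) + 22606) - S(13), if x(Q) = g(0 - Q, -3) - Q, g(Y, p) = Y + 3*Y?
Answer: 22936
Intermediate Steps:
g(Y, p) = 4*Y
x(Q) = -5*Q (x(Q) = 4*(0 - Q) - Q = 4*(-Q) - Q = -4*Q - Q = -5*Q)
(x(-61) + 22606) - S(13) = (-5*(-61) + 22606) - 1*(-25) = (305 + 22606) + 25 = 22911 + 25 = 22936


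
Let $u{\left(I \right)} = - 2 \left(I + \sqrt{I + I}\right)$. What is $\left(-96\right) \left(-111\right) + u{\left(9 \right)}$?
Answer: $10638 - 6 \sqrt{2} \approx 10630.0$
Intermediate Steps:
$u{\left(I \right)} = - 2 I - 2 \sqrt{2} \sqrt{I}$ ($u{\left(I \right)} = - 2 \left(I + \sqrt{2 I}\right) = - 2 \left(I + \sqrt{2} \sqrt{I}\right) = - 2 I - 2 \sqrt{2} \sqrt{I}$)
$\left(-96\right) \left(-111\right) + u{\left(9 \right)} = \left(-96\right) \left(-111\right) - \left(18 + 2 \sqrt{2} \sqrt{9}\right) = 10656 - \left(18 + 2 \sqrt{2} \cdot 3\right) = 10656 - \left(18 + 6 \sqrt{2}\right) = 10638 - 6 \sqrt{2}$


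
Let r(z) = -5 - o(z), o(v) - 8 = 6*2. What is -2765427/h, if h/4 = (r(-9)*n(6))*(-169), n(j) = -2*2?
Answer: 2765427/67600 ≈ 40.909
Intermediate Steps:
o(v) = 20 (o(v) = 8 + 6*2 = 8 + 12 = 20)
n(j) = -4
r(z) = -25 (r(z) = -5 - 1*20 = -5 - 20 = -25)
h = -67600 (h = 4*(-25*(-4)*(-169)) = 4*(100*(-169)) = 4*(-16900) = -67600)
-2765427/h = -2765427/(-67600) = -2765427*(-1/67600) = 2765427/67600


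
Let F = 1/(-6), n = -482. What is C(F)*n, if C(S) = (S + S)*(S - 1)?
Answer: -1687/9 ≈ -187.44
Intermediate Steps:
F = -⅙ ≈ -0.16667
C(S) = 2*S*(-1 + S) (C(S) = (2*S)*(-1 + S) = 2*S*(-1 + S))
C(F)*n = (2*(-⅙)*(-1 - ⅙))*(-482) = (2*(-⅙)*(-7/6))*(-482) = (7/18)*(-482) = -1687/9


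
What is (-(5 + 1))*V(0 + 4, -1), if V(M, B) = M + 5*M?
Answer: -144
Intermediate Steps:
V(M, B) = 6*M
(-(5 + 1))*V(0 + 4, -1) = (-(5 + 1))*(6*(0 + 4)) = (-1*6)*(6*4) = -6*24 = -144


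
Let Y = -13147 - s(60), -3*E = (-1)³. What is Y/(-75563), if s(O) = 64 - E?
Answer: 39632/226689 ≈ 0.17483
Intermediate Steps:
E = ⅓ (E = -⅓*(-1)³ = -⅓*(-1) = ⅓ ≈ 0.33333)
s(O) = 191/3 (s(O) = 64 - 1*⅓ = 64 - ⅓ = 191/3)
Y = -39632/3 (Y = -13147 - 1*191/3 = -13147 - 191/3 = -39632/3 ≈ -13211.)
Y/(-75563) = -39632/3/(-75563) = -39632/3*(-1/75563) = 39632/226689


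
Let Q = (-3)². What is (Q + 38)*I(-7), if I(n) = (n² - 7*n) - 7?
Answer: 4277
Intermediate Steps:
I(n) = -7 + n² - 7*n
Q = 9
(Q + 38)*I(-7) = (9 + 38)*(-7 + (-7)² - 7*(-7)) = 47*(-7 + 49 + 49) = 47*91 = 4277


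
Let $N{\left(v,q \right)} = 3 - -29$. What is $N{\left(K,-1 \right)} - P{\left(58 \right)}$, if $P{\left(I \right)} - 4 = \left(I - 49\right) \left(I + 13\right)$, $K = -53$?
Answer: $-611$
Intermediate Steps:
$P{\left(I \right)} = 4 + \left(-49 + I\right) \left(13 + I\right)$ ($P{\left(I \right)} = 4 + \left(I - 49\right) \left(I + 13\right) = 4 + \left(-49 + I\right) \left(13 + I\right)$)
$N{\left(v,q \right)} = 32$ ($N{\left(v,q \right)} = 3 + 29 = 32$)
$N{\left(K,-1 \right)} - P{\left(58 \right)} = 32 - \left(-633 + 58^{2} - 2088\right) = 32 - \left(-633 + 3364 - 2088\right) = 32 - 643 = -611$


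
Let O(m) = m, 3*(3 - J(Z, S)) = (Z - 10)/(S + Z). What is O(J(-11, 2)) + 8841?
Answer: 79589/9 ≈ 8843.2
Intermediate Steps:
J(Z, S) = 3 - (-10 + Z)/(3*(S + Z)) (J(Z, S) = 3 - (Z - 10)/(3*(S + Z)) = 3 - (-10 + Z)/(3*(S + Z)))
O(J(-11, 2)) + 8841 = (10 + 8*(-11) + 9*2)/(3*(2 - 11)) + 8841 = (1/3)*(10 - 88 + 18)/(-9) + 8841 = (1/3)*(-1/9)*(-60) + 8841 = 20/9 + 8841 = 79589/9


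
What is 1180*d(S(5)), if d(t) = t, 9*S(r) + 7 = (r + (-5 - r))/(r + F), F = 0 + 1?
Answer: -27730/27 ≈ -1027.0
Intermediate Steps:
F = 1
S(r) = -7/9 - 5/(9*(1 + r)) (S(r) = -7/9 + ((r + (-5 - r))/(r + 1))/9 = -7/9 + (-5/(1 + r))/9 = -7/9 - 5/(9*(1 + r)))
1180*d(S(5)) = 1180*((-12 - 7*5)/(9*(1 + 5))) = 1180*((1/9)*(-12 - 35)/6) = 1180*((1/9)*(1/6)*(-47)) = 1180*(-47/54) = -27730/27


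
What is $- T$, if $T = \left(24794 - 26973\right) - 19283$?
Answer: $21462$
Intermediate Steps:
$T = -21462$ ($T = -2179 - 19283 = -21462$)
$- T = \left(-1\right) \left(-21462\right) = 21462$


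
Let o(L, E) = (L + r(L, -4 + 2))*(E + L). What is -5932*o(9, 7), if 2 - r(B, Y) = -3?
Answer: -1328768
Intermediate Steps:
r(B, Y) = 5 (r(B, Y) = 2 - 1*(-3) = 2 + 3 = 5)
o(L, E) = (5 + L)*(E + L) (o(L, E) = (L + 5)*(E + L) = (5 + L)*(E + L))
-5932*o(9, 7) = -5932*(9² + 5*7 + 5*9 + 7*9) = -5932*(81 + 35 + 45 + 63) = -5932*224 = -1328768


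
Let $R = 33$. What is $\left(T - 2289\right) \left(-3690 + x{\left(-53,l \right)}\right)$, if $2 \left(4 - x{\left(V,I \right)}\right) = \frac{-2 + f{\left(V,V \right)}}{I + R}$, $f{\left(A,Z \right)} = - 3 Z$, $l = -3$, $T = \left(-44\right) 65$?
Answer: $\frac{1139561233}{60} \approx 1.8993 \cdot 10^{7}$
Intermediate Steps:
$T = -2860$
$x{\left(V,I \right)} = 4 - \frac{-2 - 3 V}{2 \left(33 + I\right)}$ ($x{\left(V,I \right)} = 4 - \frac{\left(-2 - 3 V\right) \frac{1}{I + 33}}{2} = 4 - \frac{\left(-2 - 3 V\right) \frac{1}{33 + I}}{2} = 4 - \frac{\frac{1}{33 + I} \left(-2 - 3 V\right)}{2} = 4 - \frac{-2 - 3 V}{2 \left(33 + I\right)}$)
$\left(T - 2289\right) \left(-3690 + x{\left(-53,l \right)}\right) = \left(-2860 - 2289\right) \left(-3690 + \frac{266 + 3 \left(-53\right) + 8 \left(-3\right)}{2 \left(33 - 3\right)}\right) = - 5149 \left(-3690 + \frac{266 - 159 - 24}{2 \cdot 30}\right) = - 5149 \left(-3690 + \frac{1}{2} \cdot \frac{1}{30} \cdot 83\right) = - 5149 \left(-3690 + \frac{83}{60}\right) = \left(-5149\right) \left(- \frac{221317}{60}\right) = \frac{1139561233}{60}$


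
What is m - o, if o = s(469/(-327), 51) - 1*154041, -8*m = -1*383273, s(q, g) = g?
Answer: 1615193/8 ≈ 2.0190e+5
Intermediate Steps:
m = 383273/8 (m = -(-1)*383273/8 = -1/8*(-383273) = 383273/8 ≈ 47909.)
o = -153990 (o = 51 - 1*154041 = 51 - 154041 = -153990)
m - o = 383273/8 - 1*(-153990) = 383273/8 + 153990 = 1615193/8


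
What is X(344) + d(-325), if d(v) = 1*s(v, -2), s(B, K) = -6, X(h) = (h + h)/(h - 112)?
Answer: -88/29 ≈ -3.0345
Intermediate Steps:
X(h) = 2*h/(-112 + h) (X(h) = (2*h)/(-112 + h) = 2*h/(-112 + h))
d(v) = -6 (d(v) = 1*(-6) = -6)
X(344) + d(-325) = 2*344/(-112 + 344) - 6 = 2*344/232 - 6 = 2*344*(1/232) - 6 = 86/29 - 6 = -88/29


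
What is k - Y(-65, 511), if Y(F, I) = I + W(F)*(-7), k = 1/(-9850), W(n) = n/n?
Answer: -4964401/9850 ≈ -504.00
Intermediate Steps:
W(n) = 1
k = -1/9850 ≈ -0.00010152
Y(F, I) = -7 + I (Y(F, I) = I + 1*(-7) = I - 7 = -7 + I)
k - Y(-65, 511) = -1/9850 - (-7 + 511) = -1/9850 - 1*504 = -1/9850 - 504 = -4964401/9850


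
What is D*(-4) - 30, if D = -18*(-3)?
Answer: -246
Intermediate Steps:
D = 54
D*(-4) - 30 = 54*(-4) - 30 = -216 - 30 = -246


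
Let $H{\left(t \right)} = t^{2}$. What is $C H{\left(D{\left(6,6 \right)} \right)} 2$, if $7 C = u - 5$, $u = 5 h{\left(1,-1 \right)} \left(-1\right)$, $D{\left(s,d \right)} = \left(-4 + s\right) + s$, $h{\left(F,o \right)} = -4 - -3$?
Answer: $0$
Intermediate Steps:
$h{\left(F,o \right)} = -1$ ($h{\left(F,o \right)} = -4 + 3 = -1$)
$D{\left(s,d \right)} = -4 + 2 s$
$u = 5$ ($u = 5 \left(-1\right) \left(-1\right) = \left(-5\right) \left(-1\right) = 5$)
$C = 0$ ($C = \frac{5 - 5}{7} = \frac{1}{7} \cdot 0 = 0$)
$C H{\left(D{\left(6,6 \right)} \right)} 2 = 0 \left(-4 + 2 \cdot 6\right)^{2} \cdot 2 = 0 \left(-4 + 12\right)^{2} \cdot 2 = 0 \cdot 8^{2} \cdot 2 = 0 \cdot 64 \cdot 2 = 0 \cdot 2 = 0$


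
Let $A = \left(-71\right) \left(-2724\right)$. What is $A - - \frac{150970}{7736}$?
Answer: $\frac{748162157}{3868} \approx 1.9342 \cdot 10^{5}$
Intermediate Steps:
$A = 193404$
$A - - \frac{150970}{7736} = 193404 - - \frac{150970}{7736} = 193404 - \left(-150970\right) \frac{1}{7736} = 193404 - - \frac{75485}{3868} = 193404 + \frac{75485}{3868} = \frac{748162157}{3868}$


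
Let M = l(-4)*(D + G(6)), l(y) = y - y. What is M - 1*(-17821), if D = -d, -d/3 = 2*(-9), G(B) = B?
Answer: 17821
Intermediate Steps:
l(y) = 0
d = 54 (d = -6*(-9) = -3*(-18) = 54)
D = -54 (D = -1*54 = -54)
M = 0 (M = 0*(-54 + 6) = 0*(-48) = 0)
M - 1*(-17821) = 0 - 1*(-17821) = 0 + 17821 = 17821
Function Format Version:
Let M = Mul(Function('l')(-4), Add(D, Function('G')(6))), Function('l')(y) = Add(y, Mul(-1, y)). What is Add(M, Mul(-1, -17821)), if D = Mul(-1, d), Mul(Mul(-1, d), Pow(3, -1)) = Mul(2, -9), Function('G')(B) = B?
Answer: 17821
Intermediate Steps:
Function('l')(y) = 0
d = 54 (d = Mul(-3, Mul(2, -9)) = Mul(-3, -18) = 54)
D = -54 (D = Mul(-1, 54) = -54)
M = 0 (M = Mul(0, Add(-54, 6)) = Mul(0, -48) = 0)
Add(M, Mul(-1, -17821)) = Add(0, Mul(-1, -17821)) = Add(0, 17821) = 17821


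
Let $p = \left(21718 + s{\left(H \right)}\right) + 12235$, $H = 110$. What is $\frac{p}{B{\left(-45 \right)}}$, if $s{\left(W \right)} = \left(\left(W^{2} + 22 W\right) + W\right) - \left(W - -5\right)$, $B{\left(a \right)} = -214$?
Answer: $- \frac{24234}{107} \approx -226.49$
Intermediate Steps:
$s{\left(W \right)} = -5 + W^{2} + 22 W$ ($s{\left(W \right)} = \left(W^{2} + 23 W\right) - \left(W + 5\right) = \left(W^{2} + 23 W\right) - \left(5 + W\right) = -5 + W^{2} + 22 W$)
$p = 48468$ ($p = \left(21718 + \left(-5 + 110^{2} + 22 \cdot 110\right)\right) + 12235 = \left(21718 + \left(-5 + 12100 + 2420\right)\right) + 12235 = \left(21718 + 14515\right) + 12235 = 36233 + 12235 = 48468$)
$\frac{p}{B{\left(-45 \right)}} = \frac{48468}{-214} = 48468 \left(- \frac{1}{214}\right) = - \frac{24234}{107}$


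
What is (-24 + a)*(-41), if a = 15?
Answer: 369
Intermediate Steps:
(-24 + a)*(-41) = (-24 + 15)*(-41) = -9*(-41) = 369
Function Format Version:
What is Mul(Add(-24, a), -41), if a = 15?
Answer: 369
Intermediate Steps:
Mul(Add(-24, a), -41) = Mul(Add(-24, 15), -41) = Mul(-9, -41) = 369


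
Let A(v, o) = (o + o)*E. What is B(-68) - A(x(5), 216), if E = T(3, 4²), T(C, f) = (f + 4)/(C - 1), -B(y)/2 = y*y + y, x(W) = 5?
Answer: -13432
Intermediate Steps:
B(y) = -2*y - 2*y² (B(y) = -2*(y*y + y) = -2*(y² + y) = -2*(y + y²) = -2*y - 2*y²)
T(C, f) = (4 + f)/(-1 + C)
E = 10 (E = (4 + 4²)/(-1 + 3) = (4 + 16)/2 = (½)*20 = 10)
A(v, o) = 20*o (A(v, o) = (o + o)*10 = (2*o)*10 = 20*o)
B(-68) - A(x(5), 216) = -2*(-68)*(1 - 68) - 20*216 = -2*(-68)*(-67) - 1*4320 = -9112 - 4320 = -13432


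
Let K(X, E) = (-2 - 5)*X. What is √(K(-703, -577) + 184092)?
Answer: √189013 ≈ 434.76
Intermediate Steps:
K(X, E) = -7*X
√(K(-703, -577) + 184092) = √(-7*(-703) + 184092) = √(4921 + 184092) = √189013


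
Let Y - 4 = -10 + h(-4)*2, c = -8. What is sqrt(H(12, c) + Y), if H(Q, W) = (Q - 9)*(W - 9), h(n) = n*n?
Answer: 5*I ≈ 5.0*I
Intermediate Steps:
h(n) = n**2
H(Q, W) = (-9 + Q)*(-9 + W)
Y = 26 (Y = 4 + (-10 + (-4)**2*2) = 4 + (-10 + 16*2) = 4 + (-10 + 32) = 4 + 22 = 26)
sqrt(H(12, c) + Y) = sqrt((81 - 9*12 - 9*(-8) + 12*(-8)) + 26) = sqrt((81 - 108 + 72 - 96) + 26) = sqrt(-51 + 26) = sqrt(-25) = 5*I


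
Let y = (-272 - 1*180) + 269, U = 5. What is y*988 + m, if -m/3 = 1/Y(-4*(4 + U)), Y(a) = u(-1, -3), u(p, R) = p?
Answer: -180801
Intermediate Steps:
y = -183 (y = (-272 - 180) + 269 = -452 + 269 = -183)
Y(a) = -1
m = 3 (m = -3/(-1) = -3*(-1) = 3)
y*988 + m = -183*988 + 3 = -180804 + 3 = -180801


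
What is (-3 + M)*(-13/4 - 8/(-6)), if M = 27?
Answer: -46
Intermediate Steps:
(-3 + M)*(-13/4 - 8/(-6)) = (-3 + 27)*(-13/4 - 8/(-6)) = 24*(-13*¼ - 8*(-⅙)) = 24*(-13/4 + 4/3) = 24*(-23/12) = -46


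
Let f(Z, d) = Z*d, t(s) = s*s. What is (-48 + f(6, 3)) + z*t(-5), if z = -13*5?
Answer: -1655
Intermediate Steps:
t(s) = s²
z = -65
(-48 + f(6, 3)) + z*t(-5) = (-48 + 6*3) - 65*(-5)² = (-48 + 18) - 65*25 = -30 - 1625 = -1655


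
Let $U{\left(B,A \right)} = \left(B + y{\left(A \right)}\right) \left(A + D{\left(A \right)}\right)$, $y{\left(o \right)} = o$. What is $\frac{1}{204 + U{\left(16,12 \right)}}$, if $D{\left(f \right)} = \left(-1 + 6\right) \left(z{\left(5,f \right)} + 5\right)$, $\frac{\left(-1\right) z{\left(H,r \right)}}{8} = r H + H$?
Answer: $- \frac{1}{71560} \approx -1.3974 \cdot 10^{-5}$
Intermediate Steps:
$z{\left(H,r \right)} = - 8 H - 8 H r$ ($z{\left(H,r \right)} = - 8 \left(r H + H\right) = - 8 \left(H r + H\right) = - 8 \left(H + H r\right) = - 8 H - 8 H r$)
$D{\left(f \right)} = -175 - 200 f$ ($D{\left(f \right)} = \left(-1 + 6\right) \left(\left(-8\right) 5 \left(1 + f\right) + 5\right) = 5 \left(\left(-40 - 40 f\right) + 5\right) = 5 \left(-35 - 40 f\right) = -175 - 200 f$)
$U{\left(B,A \right)} = \left(-175 - 199 A\right) \left(A + B\right)$ ($U{\left(B,A \right)} = \left(B + A\right) \left(A - \left(175 + 200 A\right)\right) = \left(A + B\right) \left(-175 - 199 A\right) = \left(-175 - 199 A\right) \left(A + B\right)$)
$\frac{1}{204 + U{\left(16,12 \right)}} = \frac{1}{204 - \left(4900 + 28656 + 38208\right)} = \frac{1}{204 - 71764} = \frac{1}{-71560} = - \frac{1}{71560}$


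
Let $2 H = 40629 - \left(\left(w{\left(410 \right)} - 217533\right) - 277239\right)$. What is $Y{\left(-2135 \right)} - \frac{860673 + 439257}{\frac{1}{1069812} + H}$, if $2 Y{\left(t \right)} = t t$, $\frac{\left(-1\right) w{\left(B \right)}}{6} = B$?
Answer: $\frac{1311421688994074755}{575410152134} \approx 2.2791 \cdot 10^{6}$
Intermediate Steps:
$w{\left(B \right)} = - 6 B$
$Y{\left(t \right)} = \frac{t^{2}}{2}$ ($Y{\left(t \right)} = \frac{t t}{2} = \frac{t^{2}}{2}$)
$H = \frac{537861}{2}$ ($H = \frac{40629 - \left(\left(\left(-6\right) 410 - 217533\right) - 277239\right)}{2} = \frac{40629 - \left(\left(-2460 - 217533\right) - 277239\right)}{2} = \frac{40629 - \left(-219993 - 277239\right)}{2} = \frac{40629 - -497232}{2} = \frac{40629 + 497232}{2} = \frac{1}{2} \cdot 537861 = \frac{537861}{2} \approx 2.6893 \cdot 10^{5}$)
$Y{\left(-2135 \right)} - \frac{860673 + 439257}{\frac{1}{1069812} + H} = \frac{\left(-2135\right)^{2}}{2} - \frac{860673 + 439257}{\frac{1}{1069812} + \frac{537861}{2}} = \frac{1}{2} \cdot 4558225 - \frac{1299930}{\frac{1}{1069812} + \frac{537861}{2}} = \frac{4558225}{2} - \frac{1299930}{\frac{287705076067}{1069812}} = \frac{4558225}{2} - 1299930 \cdot \frac{1069812}{287705076067} = \frac{4558225}{2} - \frac{1390680713160}{287705076067} = \frac{1311421688994074755}{575410152134}$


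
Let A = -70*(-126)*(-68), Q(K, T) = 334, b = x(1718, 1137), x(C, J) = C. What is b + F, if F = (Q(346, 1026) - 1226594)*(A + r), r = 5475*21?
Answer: 594472455818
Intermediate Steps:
r = 114975
b = 1718
A = -599760 (A = 8820*(-68) = -599760)
F = 594472454100 (F = (334 - 1226594)*(-599760 + 114975) = -1226260*(-484785) = 594472454100)
b + F = 1718 + 594472454100 = 594472455818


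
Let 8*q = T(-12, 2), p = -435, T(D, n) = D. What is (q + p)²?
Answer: 762129/4 ≈ 1.9053e+5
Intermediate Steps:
q = -3/2 (q = (⅛)*(-12) = -3/2 ≈ -1.5000)
(q + p)² = (-3/2 - 435)² = (-873/2)² = 762129/4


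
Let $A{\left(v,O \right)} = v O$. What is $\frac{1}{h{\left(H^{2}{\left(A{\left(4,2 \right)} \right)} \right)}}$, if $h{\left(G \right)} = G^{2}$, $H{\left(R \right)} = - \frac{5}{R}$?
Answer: $\frac{4096}{625} \approx 6.5536$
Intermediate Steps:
$A{\left(v,O \right)} = O v$
$\frac{1}{h{\left(H^{2}{\left(A{\left(4,2 \right)} \right)} \right)}} = \frac{1}{\left(\left(- \frac{5}{2 \cdot 4}\right)^{2}\right)^{2}} = \frac{1}{\left(\left(- \frac{5}{8}\right)^{2}\right)^{2}} = \frac{1}{\left(\frac{25}{64}\right)^{2}} = \frac{1}{\frac{625}{4096}} = \frac{4096}{625}$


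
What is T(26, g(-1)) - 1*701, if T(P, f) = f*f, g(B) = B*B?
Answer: -700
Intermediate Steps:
g(B) = B²
T(P, f) = f²
T(26, g(-1)) - 1*701 = ((-1)²)² - 1*701 = 1² - 701 = 1 - 701 = -700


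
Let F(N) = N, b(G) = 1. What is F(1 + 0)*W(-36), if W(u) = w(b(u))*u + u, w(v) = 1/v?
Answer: -72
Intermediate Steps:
W(u) = 2*u (W(u) = u/1 + u = 1*u + u = u + u = 2*u)
F(1 + 0)*W(-36) = (1 + 0)*(2*(-36)) = 1*(-72) = -72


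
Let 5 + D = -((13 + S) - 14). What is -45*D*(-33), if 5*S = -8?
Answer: -3564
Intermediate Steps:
S = -8/5 (S = (1/5)*(-8) = -8/5 ≈ -1.6000)
D = -12/5 (D = -5 - ((13 - 8/5) - 14) = -5 - (57/5 - 14) = -5 - 1*(-13/5) = -5 + 13/5 = -12/5 ≈ -2.4000)
-45*D*(-33) = -45*(-12/5)*(-33) = 108*(-33) = -3564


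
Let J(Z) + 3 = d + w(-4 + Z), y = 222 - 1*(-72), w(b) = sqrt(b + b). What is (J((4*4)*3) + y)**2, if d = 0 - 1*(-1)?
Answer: 85352 + 1168*sqrt(22) ≈ 90830.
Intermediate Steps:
w(b) = sqrt(2)*sqrt(b) (w(b) = sqrt(2*b) = sqrt(2)*sqrt(b))
d = 1 (d = 0 + 1 = 1)
y = 294 (y = 222 + 72 = 294)
J(Z) = -2 + sqrt(2)*sqrt(-4 + Z) (J(Z) = -3 + (1 + sqrt(2)*sqrt(-4 + Z)) = -2 + sqrt(2)*sqrt(-4 + Z))
(J((4*4)*3) + y)**2 = ((-2 + sqrt(-8 + 2*((4*4)*3))) + 294)**2 = ((-2 + sqrt(-8 + 2*(16*3))) + 294)**2 = ((-2 + sqrt(-8 + 2*48)) + 294)**2 = ((-2 + sqrt(-8 + 96)) + 294)**2 = ((-2 + sqrt(88)) + 294)**2 = ((-2 + 2*sqrt(22)) + 294)**2 = (292 + 2*sqrt(22))**2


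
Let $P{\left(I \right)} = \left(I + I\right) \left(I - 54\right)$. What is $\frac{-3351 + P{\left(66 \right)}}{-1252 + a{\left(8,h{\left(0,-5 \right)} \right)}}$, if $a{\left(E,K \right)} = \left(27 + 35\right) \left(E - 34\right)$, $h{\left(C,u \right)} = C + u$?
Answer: $\frac{1767}{2864} \approx 0.61697$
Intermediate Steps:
$P{\left(I \right)} = 2 I \left(-54 + I\right)$
$a{\left(E,K \right)} = -2108 + 62 E$ ($a{\left(E,K \right)} = 62 \left(-34 + E\right) = -2108 + 62 E$)
$\frac{-3351 + P{\left(66 \right)}}{-1252 + a{\left(8,h{\left(0,-5 \right)} \right)}} = \frac{-3351 + 2 \cdot 66 \left(-54 + 66\right)}{-1252 + \left(-2108 + 62 \cdot 8\right)} = \frac{-3351 + 2 \cdot 66 \cdot 12}{-1252 + \left(-2108 + 496\right)} = \frac{-3351 + 1584}{-1252 - 1612} = - \frac{1767}{-2864} = \left(-1767\right) \left(- \frac{1}{2864}\right) = \frac{1767}{2864}$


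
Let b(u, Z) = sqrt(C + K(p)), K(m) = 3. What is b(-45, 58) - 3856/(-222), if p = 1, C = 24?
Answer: 1928/111 + 3*sqrt(3) ≈ 22.566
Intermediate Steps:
b(u, Z) = 3*sqrt(3) (b(u, Z) = sqrt(24 + 3) = sqrt(27) = 3*sqrt(3))
b(-45, 58) - 3856/(-222) = 3*sqrt(3) - 3856/(-222) = 3*sqrt(3) - 3856*(-1)/222 = 3*sqrt(3) - 1*(-1928/111) = 3*sqrt(3) + 1928/111 = 1928/111 + 3*sqrt(3)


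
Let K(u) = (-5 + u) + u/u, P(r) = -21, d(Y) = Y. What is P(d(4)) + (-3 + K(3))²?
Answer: -5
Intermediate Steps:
K(u) = -4 + u (K(u) = (-5 + u) + 1 = -4 + u)
P(d(4)) + (-3 + K(3))² = -21 + (-3 + (-4 + 3))² = -21 + (-3 - 1)² = -21 + (-4)² = -21 + 16 = -5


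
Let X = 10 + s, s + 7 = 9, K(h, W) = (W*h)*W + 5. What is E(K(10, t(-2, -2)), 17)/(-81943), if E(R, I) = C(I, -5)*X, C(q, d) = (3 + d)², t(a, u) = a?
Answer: -48/81943 ≈ -0.00058577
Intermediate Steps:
K(h, W) = 5 + h*W² (K(h, W) = h*W² + 5 = 5 + h*W²)
s = 2 (s = -7 + 9 = 2)
X = 12 (X = 10 + 2 = 12)
E(R, I) = 48 (E(R, I) = (3 - 5)²*12 = (-2)²*12 = 4*12 = 48)
E(K(10, t(-2, -2)), 17)/(-81943) = 48/(-81943) = 48*(-1/81943) = -48/81943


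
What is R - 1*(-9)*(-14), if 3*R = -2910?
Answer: -1096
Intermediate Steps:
R = -970 (R = (⅓)*(-2910) = -970)
R - 1*(-9)*(-14) = -970 - 1*(-9)*(-14) = -970 - (-9)*(-14) = -970 - 1*126 = -970 - 126 = -1096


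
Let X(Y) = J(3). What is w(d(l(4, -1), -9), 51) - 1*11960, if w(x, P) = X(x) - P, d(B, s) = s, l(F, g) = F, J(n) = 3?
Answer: -12008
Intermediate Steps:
X(Y) = 3
w(x, P) = 3 - P
w(d(l(4, -1), -9), 51) - 1*11960 = (3 - 1*51) - 1*11960 = (3 - 51) - 11960 = -48 - 11960 = -12008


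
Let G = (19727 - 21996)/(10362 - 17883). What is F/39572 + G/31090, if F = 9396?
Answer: 549284160827/2313259315770 ≈ 0.23745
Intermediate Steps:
G = 2269/7521 (G = -2269/(-7521) = -2269*(-1/7521) = 2269/7521 ≈ 0.30169)
F/39572 + G/31090 = 9396/39572 + (2269/7521)/31090 = 9396*(1/39572) + (2269/7521)*(1/31090) = 2349/9893 + 2269/233827890 = 549284160827/2313259315770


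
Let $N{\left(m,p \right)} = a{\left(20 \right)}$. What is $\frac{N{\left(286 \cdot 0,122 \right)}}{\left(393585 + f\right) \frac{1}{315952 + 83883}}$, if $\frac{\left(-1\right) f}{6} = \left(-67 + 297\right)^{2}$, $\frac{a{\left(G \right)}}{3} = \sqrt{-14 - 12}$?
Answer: $\frac{79967 i \sqrt{26}}{5079} \approx 80.282 i$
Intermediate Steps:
$a{\left(G \right)} = 3 i \sqrt{26}$ ($a{\left(G \right)} = 3 \sqrt{-14 - 12} = 3 \sqrt{-26} = 3 i \sqrt{26}$)
$N{\left(m,p \right)} = 3 i \sqrt{26}$
$f = -317400$ ($f = - 6 \left(-67 + 297\right)^{2} = - 6 \cdot 230^{2} = \left(-6\right) 52900 = -317400$)
$\frac{N{\left(286 \cdot 0,122 \right)}}{\left(393585 + f\right) \frac{1}{315952 + 83883}} = \frac{3 i \sqrt{26}}{\left(393585 - 317400\right) \frac{1}{315952 + 83883}} = \frac{3 i \sqrt{26}}{76185 \cdot \frac{1}{399835}} = \frac{3 i \sqrt{26}}{\frac{15237}{79967}} = 3 i \sqrt{26} \cdot \frac{79967}{15237} = \frac{79967 i \sqrt{26}}{5079}$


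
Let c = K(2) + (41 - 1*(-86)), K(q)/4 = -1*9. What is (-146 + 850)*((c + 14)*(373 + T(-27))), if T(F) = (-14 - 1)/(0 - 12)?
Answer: 27664560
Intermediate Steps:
K(q) = -36 (K(q) = 4*(-1*9) = 4*(-9) = -36)
c = 91 (c = -36 + (41 - 1*(-86)) = -36 + (41 + 86) = -36 + 127 = 91)
T(F) = 5/4 (T(F) = -15/(-12) = -15*(-1/12) = 5/4)
(-146 + 850)*((c + 14)*(373 + T(-27))) = (-146 + 850)*((91 + 14)*(373 + 5/4)) = 704*(105*(1497/4)) = 704*(157185/4) = 27664560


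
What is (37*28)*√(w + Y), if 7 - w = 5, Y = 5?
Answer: 1036*√7 ≈ 2741.0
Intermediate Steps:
w = 2 (w = 7 - 1*5 = 7 - 5 = 2)
(37*28)*√(w + Y) = (37*28)*√(2 + 5) = 1036*√7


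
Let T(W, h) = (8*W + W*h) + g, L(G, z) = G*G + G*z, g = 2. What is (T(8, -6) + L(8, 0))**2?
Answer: 6724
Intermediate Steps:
L(G, z) = G**2 + G*z
T(W, h) = 2 + 8*W + W*h (T(W, h) = (8*W + W*h) + 2 = 2 + 8*W + W*h)
(T(8, -6) + L(8, 0))**2 = ((2 + 8*8 + 8*(-6)) + 8*(8 + 0))**2 = ((2 + 64 - 48) + 8*8)**2 = (18 + 64)**2 = 82**2 = 6724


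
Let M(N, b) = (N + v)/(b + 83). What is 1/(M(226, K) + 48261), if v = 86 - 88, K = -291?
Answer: 13/627379 ≈ 2.0721e-5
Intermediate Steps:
v = -2
M(N, b) = (-2 + N)/(83 + b) (M(N, b) = (N - 2)/(b + 83) = (-2 + N)/(83 + b))
1/(M(226, K) + 48261) = 1/((-2 + 226)/(83 - 291) + 48261) = 1/(224/(-208) + 48261) = 1/(-1/208*224 + 48261) = 1/(-14/13 + 48261) = 1/(627379/13) = 13/627379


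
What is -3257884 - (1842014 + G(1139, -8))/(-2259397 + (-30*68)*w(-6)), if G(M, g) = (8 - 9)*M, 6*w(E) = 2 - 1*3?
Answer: -2453247938171/753019 ≈ -3.2579e+6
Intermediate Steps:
w(E) = -⅙ (w(E) = (2 - 1*3)/6 = (2 - 3)/6 = (⅙)*(-1) = -⅙)
G(M, g) = -M
-3257884 - (1842014 + G(1139, -8))/(-2259397 + (-30*68)*w(-6)) = -3257884 - (1842014 - 1*1139)/(-2259397 - 30*68*(-⅙)) = -3257884 - (1842014 - 1139)/(-2259397 - 2040*(-⅙)) = -3257884 - 1840875/(-2259397 + 340) = -3257884 - 1840875/(-2259057) = -3257884 - 1840875*(-1)/2259057 = -3257884 - 1*(-613625/753019) = -3257884 + 613625/753019 = -2453247938171/753019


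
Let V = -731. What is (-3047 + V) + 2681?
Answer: -1097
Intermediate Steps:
(-3047 + V) + 2681 = (-3047 - 731) + 2681 = -3778 + 2681 = -1097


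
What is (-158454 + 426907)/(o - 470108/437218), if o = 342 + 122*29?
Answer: 58686241877/847967866 ≈ 69.208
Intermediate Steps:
o = 3880 (o = 342 + 3538 = 3880)
(-158454 + 426907)/(o - 470108/437218) = (-158454 + 426907)/(3880 - 470108/437218) = 268453/(3880 - 470108*1/437218) = 268453/(3880 - 235054/218609) = 268453/(847967866/218609) = 268453*(218609/847967866) = 58686241877/847967866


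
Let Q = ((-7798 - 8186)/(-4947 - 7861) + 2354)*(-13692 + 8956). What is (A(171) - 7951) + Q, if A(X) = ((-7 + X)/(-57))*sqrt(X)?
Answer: -17871011023/1601 - 164*sqrt(19)/19 ≈ -1.1162e+7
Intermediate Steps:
A(X) = sqrt(X)*(7/57 - X/57) (A(X) = ((-7 + X)*(-1/57))*sqrt(X) = (7/57 - X/57)*sqrt(X) = sqrt(X)*(7/57 - X/57))
Q = -17858281472/1601 (Q = (-15984/(-12808) + 2354)*(-4736) = (-15984*(-1/12808) + 2354)*(-4736) = (1998/1601 + 2354)*(-4736) = (3770752/1601)*(-4736) = -17858281472/1601 ≈ -1.1154e+7)
(A(171) - 7951) + Q = (sqrt(171)*(7 - 1*171)/57 - 7951) - 17858281472/1601 = ((3*sqrt(19))*(7 - 171)/57 - 7951) - 17858281472/1601 = ((1/57)*(3*sqrt(19))*(-164) - 7951) - 17858281472/1601 = (-164*sqrt(19)/19 - 7951) - 17858281472/1601 = (-7951 - 164*sqrt(19)/19) - 17858281472/1601 = -17871011023/1601 - 164*sqrt(19)/19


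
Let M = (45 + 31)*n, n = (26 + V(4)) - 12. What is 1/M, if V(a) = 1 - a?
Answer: 1/836 ≈ 0.0011962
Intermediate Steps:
n = 11 (n = (26 + (1 - 1*4)) - 12 = (26 + (1 - 4)) - 12 = (26 - 3) - 12 = 23 - 12 = 11)
M = 836 (M = (45 + 31)*11 = 76*11 = 836)
1/M = 1/836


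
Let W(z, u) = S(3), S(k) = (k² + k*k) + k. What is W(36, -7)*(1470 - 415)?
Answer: 22155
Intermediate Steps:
S(k) = k + 2*k² (S(k) = (k² + k²) + k = 2*k² + k = k + 2*k²)
W(z, u) = 21 (W(z, u) = 3*(1 + 2*3) = 3*(1 + 6) = 3*7 = 21)
W(36, -7)*(1470 - 415) = 21*(1470 - 415) = 21*1055 = 22155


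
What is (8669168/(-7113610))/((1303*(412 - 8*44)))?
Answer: -1083646/69517753725 ≈ -1.5588e-5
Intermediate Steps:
(8669168/(-7113610))/((1303*(412 - 8*44))) = (8669168*(-1/7113610))/((1303*(412 - 352))) = -4334584/(3556805*(1303*60)) = -4334584/3556805/78180 = -4334584/3556805*1/78180 = -1083646/69517753725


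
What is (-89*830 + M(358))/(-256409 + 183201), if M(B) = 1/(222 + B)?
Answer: 42844599/42460640 ≈ 1.0090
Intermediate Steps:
(-89*830 + M(358))/(-256409 + 183201) = (-89*830 + 1/(222 + 358))/(-256409 + 183201) = (-73870 + 1/580)/(-73208) = (-73870 + 1/580)*(-1/73208) = -42844599/580*(-1/73208) = 42844599/42460640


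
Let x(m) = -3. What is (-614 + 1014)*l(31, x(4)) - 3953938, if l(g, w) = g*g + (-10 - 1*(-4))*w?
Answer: -3562338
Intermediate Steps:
l(g, w) = g² - 6*w (l(g, w) = g² + (-10 + 4)*w = g² - 6*w)
(-614 + 1014)*l(31, x(4)) - 3953938 = (-614 + 1014)*(31² - 6*(-3)) - 3953938 = 400*(961 + 18) - 3953938 = 400*979 - 3953938 = 391600 - 3953938 = -3562338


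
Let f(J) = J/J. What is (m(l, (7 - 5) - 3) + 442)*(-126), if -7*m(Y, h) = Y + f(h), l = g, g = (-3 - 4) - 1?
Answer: -55818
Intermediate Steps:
f(J) = 1
g = -8 (g = -7 - 1 = -8)
l = -8
m(Y, h) = -⅐ - Y/7 (m(Y, h) = -(Y + 1)/7 = -(1 + Y)/7 = -⅐ - Y/7)
(m(l, (7 - 5) - 3) + 442)*(-126) = ((-⅐ - ⅐*(-8)) + 442)*(-126) = ((-⅐ + 8/7) + 442)*(-126) = (1 + 442)*(-126) = 443*(-126) = -55818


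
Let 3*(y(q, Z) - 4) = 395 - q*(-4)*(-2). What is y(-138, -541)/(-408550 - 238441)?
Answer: -1511/1940973 ≈ -0.00077848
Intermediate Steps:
y(q, Z) = 407/3 - 8*q/3 (y(q, Z) = 4 + (395 - q*(-4)*(-2))/3 = 4 + (395 - (-4*q)*(-2))/3 = 4 + (395 - 8*q)/3 = 4 + (395/3 - 8*q/3) = 407/3 - 8*q/3)
y(-138, -541)/(-408550 - 238441) = (407/3 - 8/3*(-138))/(-408550 - 238441) = (407/3 + 368)/(-646991) = (1511/3)*(-1/646991) = -1511/1940973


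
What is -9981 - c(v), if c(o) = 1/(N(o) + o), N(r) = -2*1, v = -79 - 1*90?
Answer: -1706750/171 ≈ -9981.0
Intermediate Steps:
v = -169 (v = -79 - 90 = -169)
N(r) = -2
c(o) = 1/(-2 + o)
-9981 - c(v) = -9981 - 1/(-2 - 169) = -9981 - 1/(-171) = -9981 - 1*(-1/171) = -9981 + 1/171 = -1706750/171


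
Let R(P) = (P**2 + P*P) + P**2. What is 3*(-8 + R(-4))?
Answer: 120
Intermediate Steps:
R(P) = 3*P**2 (R(P) = (P**2 + P**2) + P**2 = 2*P**2 + P**2 = 3*P**2)
3*(-8 + R(-4)) = 3*(-8 + 3*(-4)**2) = 3*(-8 + 3*16) = 3*(-8 + 48) = 3*40 = 120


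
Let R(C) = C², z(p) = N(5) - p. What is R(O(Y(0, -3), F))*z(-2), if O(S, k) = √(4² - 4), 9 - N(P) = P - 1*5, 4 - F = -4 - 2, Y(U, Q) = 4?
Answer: 132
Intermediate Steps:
F = 10 (F = 4 - (-4 - 2) = 4 - 1*(-6) = 4 + 6 = 10)
N(P) = 14 - P (N(P) = 9 - (P - 1*5) = 9 - (P - 5) = 9 - (-5 + P) = 9 + (5 - P) = 14 - P)
O(S, k) = 2*√3 (O(S, k) = √(16 - 4) = √12 = 2*√3)
z(p) = 9 - p (z(p) = (14 - 1*5) - p = (14 - 5) - p = 9 - p)
R(O(Y(0, -3), F))*z(-2) = (2*√3)²*(9 - 1*(-2)) = 12*(9 + 2) = 12*11 = 132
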